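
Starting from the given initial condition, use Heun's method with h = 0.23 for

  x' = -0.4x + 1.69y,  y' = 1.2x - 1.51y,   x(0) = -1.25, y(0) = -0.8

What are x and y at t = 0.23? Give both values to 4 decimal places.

Heun on (x,y): k1 = f(t_n, state_n); k2 = f(t_n + h, state_n + h·k1); state_{n+1} = state_n + (h/2)·(k1 + k2).
0.000000: (-1.250000, -0.800000)
  k1 = (-0.852000, -0.292000)
  predictor → (-1.445960, -0.867160)
  k2 = (-0.887116, -0.425740)
  → (-1.449998, -0.882540)
(x(0.23), y(0.23)) ≈ (-1.4500, -0.8825)

-1.4500, -0.8825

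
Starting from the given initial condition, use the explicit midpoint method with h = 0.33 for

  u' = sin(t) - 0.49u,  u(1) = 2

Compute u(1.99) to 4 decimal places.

1.9886

Midpoint: k1 = f(t_n, u_n); k2 = f(t_n + h/2, u_n + (h/2)·k1); u_{n+1} = u_n + h·k2.
t=1.000000, u=2.000000:
  k1 = f(1.000000, 2.000000) = -0.138529
  k2 = f(1.165000, 1.977143) = -0.050012
  u ← 2.000000 + 0.33·(-0.050012) = 1.983496
t=1.330000, u=1.983496:
  k1 = f(1.330000, 1.983496) = -0.000765
  k2 = f(1.495000, 1.983370) = 0.025278
  u ← 1.983496 + 0.33·0.025278 = 1.991838
t=1.660000, u=1.991838:
  k1 = f(1.660000, 1.991838) = 0.020023
  k2 = f(1.825000, 1.995142) = -0.009756
  u ← 1.991838 + 0.33·(-0.009756) = 1.988618
u(1.99) ≈ 1.9886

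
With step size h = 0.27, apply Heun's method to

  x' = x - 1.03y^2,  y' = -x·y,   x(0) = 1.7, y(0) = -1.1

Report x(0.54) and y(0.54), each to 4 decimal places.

2.4561, -0.4110

Heun on (x,y): k1 = f(t_n, state_n); k2 = f(t_n + h, state_n + h·k1); state_{n+1} = state_n + (h/2)·(k1 + k2).
0.000000: (1.700000, -1.100000)
  k1 = (0.453700, 1.870000)
  predictor → (1.822499, -0.595100)
  k2 = (1.457731, 1.084569)
  → (1.958043, -0.701133)
0.270000: (1.958043, -0.701133)
  k1 = (1.451708, 1.372849)
  predictor → (2.350004, -0.330464)
  k2 = (2.237522, 0.776592)
  → (2.456089, -0.410959)
(x(0.54), y(0.54)) ≈ (2.4561, -0.4110)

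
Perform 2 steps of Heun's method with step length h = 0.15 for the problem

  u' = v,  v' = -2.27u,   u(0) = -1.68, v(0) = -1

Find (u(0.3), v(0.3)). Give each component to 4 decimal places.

-1.8018, 0.2164

Heun on (u,v): k1 = f(t_n, state_n); k2 = f(t_n + h, state_n + h·k1); state_{n+1} = state_n + (h/2)·(k1 + k2).
0.000000: (-1.680000, -1.000000)
  k1 = (-1.000000, 3.813600)
  predictor → (-1.830000, -0.427960)
  k2 = (-0.427960, 4.154100)
  → (-1.787097, -0.402423)
0.150000: (-1.787097, -0.402423)
  k1 = (-0.402423, 4.056710)
  predictor → (-1.847460, 0.206084)
  k2 = (0.206084, 4.193735)
  → (-1.801822, 0.216361)
(u(0.3), v(0.3)) ≈ (-1.8018, 0.2164)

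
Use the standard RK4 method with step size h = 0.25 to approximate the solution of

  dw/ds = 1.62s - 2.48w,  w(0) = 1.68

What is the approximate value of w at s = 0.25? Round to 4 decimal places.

RK4: k1 = f(s_n, w_n); k2 = f(s_n + h/2, w_n + (h/2)·k1); k3 = f(s_n + h/2, w_n + (h/2)·k2); k4 = f(s_n + h, w_n + h·k3); w_{n+1} = w_n + (h/6)·(k1 + 2k2 + 2k3 + k4).
s=0.000000, w=1.680000:
  k1 = f(0.000000, 1.680000) = -4.166400
  k2 = f(0.125000, 1.159200) = -2.672316
  k3 = f(0.125000, 1.345960) = -3.135482
  k4 = f(0.250000, 0.896129) = -1.817401
  w ← 1.680000 + (0.25/6)·(k1 + 2k2 + 2k3 + k4) = 0.946692
w(0.25) ≈ 0.9467

0.9467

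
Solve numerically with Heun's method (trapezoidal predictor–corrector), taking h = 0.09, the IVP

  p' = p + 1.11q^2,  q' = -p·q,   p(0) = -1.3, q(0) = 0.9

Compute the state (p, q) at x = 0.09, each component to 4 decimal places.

Heun on (p,q): k1 = f(x_n, state_n); k2 = f(x_n + h, state_n + h·k1); state_{n+1} = state_n + (h/2)·(k1 + k2).
0.000000: (-1.300000, 0.900000)
  k1 = (-0.400900, 1.170000)
  predictor → (-1.336081, 1.005300)
  k2 = (-0.214284, 1.343162)
  → (-1.327683, 1.013092)
(p(0.09), q(0.09)) ≈ (-1.3277, 1.0131)

-1.3277, 1.0131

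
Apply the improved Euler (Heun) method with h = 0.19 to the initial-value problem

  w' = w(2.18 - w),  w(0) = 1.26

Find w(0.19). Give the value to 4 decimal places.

1.4685

Heun: k1 = f(s_n, w_n); k2 = f(s_n + h, w_n + h·k1); w_{n+1} = w_n + (h/2)·(k1 + k2).
s=0.000000, w=1.260000:
  k1 = f(0.000000, 1.260000) = 1.159200
  k2 = f(0.190000, 1.480248) = 1.035806
  w ← 1.260000 + (0.19/2)·(1.159200 + 1.035806) = 1.468526
w(0.19) ≈ 1.4685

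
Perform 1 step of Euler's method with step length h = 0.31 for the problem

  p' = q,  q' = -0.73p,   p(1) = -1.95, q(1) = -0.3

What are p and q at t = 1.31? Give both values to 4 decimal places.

-2.0430, 0.1413

Euler on (p,q): p_{n+1} = p_n + h·p', q_{n+1} = q_n + h·q'.
1.000000: (-1.950000, -0.300000); f=(-0.300000, 1.423500) → (-2.043000, 0.141285)
(p(1.31), q(1.31)) ≈ (-2.0430, 0.1413)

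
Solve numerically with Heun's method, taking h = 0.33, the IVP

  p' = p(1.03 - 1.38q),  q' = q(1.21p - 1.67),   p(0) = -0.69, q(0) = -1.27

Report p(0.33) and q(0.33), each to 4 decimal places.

Heun on (p,q): k1 = f(x_n, state_n); k2 = f(x_n + h, state_n + h·k1); state_{n+1} = state_n + (h/2)·(k1 + k2).
0.000000: (-0.690000, -1.270000)
  k1 = (-1.919994, 3.181223)
  predictor → (-1.323598, -0.220196)
  k2 = (-1.765509, 0.720384)
  → (-1.298108, -0.626235)
(p(0.33), q(0.33)) ≈ (-1.2981, -0.6262)

-1.2981, -0.6262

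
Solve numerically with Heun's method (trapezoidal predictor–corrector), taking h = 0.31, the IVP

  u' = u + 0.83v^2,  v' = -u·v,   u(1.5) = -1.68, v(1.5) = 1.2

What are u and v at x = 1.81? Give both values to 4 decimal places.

Heun on (u,v): k1 = f(x_n, state_n); k2 = f(x_n + h, state_n + h·k1); state_{n+1} = state_n + (h/2)·(k1 + k2).
1.500000: (-1.680000, 1.200000)
  k1 = (-0.484800, 2.016000)
  predictor → (-1.830288, 1.824960)
  k2 = (0.934010, 3.340202)
  → (-1.610373, 2.030211)
(u(1.81), v(1.81)) ≈ (-1.6104, 2.0302)

-1.6104, 2.0302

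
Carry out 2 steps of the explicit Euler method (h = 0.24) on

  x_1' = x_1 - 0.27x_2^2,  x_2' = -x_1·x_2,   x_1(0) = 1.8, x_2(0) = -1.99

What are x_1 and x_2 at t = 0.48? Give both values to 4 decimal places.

2.3667, -0.5944

Euler on (x_1,x_2): x_1_{n+1} = x_1_n + h·x_1', x_2_{n+1} = x_2_n + h·x_2'.
0.000000: (1.800000, -1.990000); f=(0.730773, 3.582000) → (1.975386, -1.130320)
0.240000: (1.975386, -1.130320); f=(1.630427, 2.232818) → (2.366688, -0.594444)
(x_1(0.48), x_2(0.48)) ≈ (2.3667, -0.5944)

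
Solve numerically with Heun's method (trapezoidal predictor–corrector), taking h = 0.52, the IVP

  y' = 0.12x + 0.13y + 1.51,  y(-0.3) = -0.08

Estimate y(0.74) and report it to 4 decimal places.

Heun: k1 = f(x_n, y_n); k2 = f(x_n + h, y_n + h·k1); y_{n+1} = y_n + (h/2)·(k1 + k2).
x=-0.300000, y=-0.080000:
  k1 = f(-0.300000, -0.080000) = 1.463600
  k2 = f(0.220000, 0.681072) = 1.624939
  y ← -0.080000 + (0.52/2)·(1.463600 + 1.624939) = 0.723020
x=0.220000, y=0.723020:
  k1 = f(0.220000, 0.723020) = 1.630393
  k2 = f(0.740000, 1.570824) = 1.803007
  y ← 0.723020 + (0.52/2)·(1.630393 + 1.803007) = 1.615704
y(0.74) ≈ 1.6157

1.6157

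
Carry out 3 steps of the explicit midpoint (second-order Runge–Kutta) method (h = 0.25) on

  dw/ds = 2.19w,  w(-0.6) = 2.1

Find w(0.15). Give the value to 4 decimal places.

10.2696

Midpoint: k1 = f(s_n, w_n); k2 = f(s_n + h/2, w_n + (h/2)·k1); w_{n+1} = w_n + h·k2.
s=-0.600000, w=2.100000:
  k1 = f(-0.600000, 2.100000) = 4.599000
  k2 = f(-0.475000, 2.674875) = 5.857976
  w ← 2.100000 + 0.25·5.857976 = 3.564494
s=-0.350000, w=3.564494:
  k1 = f(-0.350000, 3.564494) = 7.806242
  k2 = f(-0.225000, 4.540274) = 9.943201
  w ← 3.564494 + 0.25·9.943201 = 6.050294
s=-0.100000, w=6.050294:
  k1 = f(-0.100000, 6.050294) = 13.250144
  k2 = f(0.025000, 7.706562) = 16.877371
  w ← 6.050294 + 0.25·16.877371 = 10.269637
w(0.15) ≈ 10.2696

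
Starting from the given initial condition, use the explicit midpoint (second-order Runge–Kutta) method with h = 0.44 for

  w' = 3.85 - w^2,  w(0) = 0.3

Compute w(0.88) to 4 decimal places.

Midpoint: k1 = f(s_n, w_n); k2 = f(s_n + h/2, w_n + (h/2)·k1); w_{n+1} = w_n + h·k2.
s=0.000000, w=0.300000:
  k1 = f(0.000000, 0.300000) = 3.760000
  k2 = f(0.220000, 1.127200) = 2.579420
  w ← 0.300000 + 0.44·2.579420 = 1.434945
s=0.440000, w=1.434945:
  k1 = f(0.440000, 1.434945) = 1.790933
  k2 = f(0.660000, 1.828950) = 0.504941
  w ← 1.434945 + 0.44·0.504941 = 1.657119
w(0.88) ≈ 1.6571

1.6571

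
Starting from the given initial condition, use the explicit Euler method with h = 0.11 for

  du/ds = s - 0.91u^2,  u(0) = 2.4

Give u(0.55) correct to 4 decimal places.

Euler: u_{n+1} = u_n + h·f(s_n, u_n).
s=0.000000, u=2.400000: f=-5.241600 → u ← 2.400000 + 0.11·(-5.241600) = 1.823424
s=0.110000, u=1.823424: f=-2.915636 → u ← 1.823424 + 0.11·(-2.915636) = 1.502704
s=0.220000, u=1.502704: f=-1.834889 → u ← 1.502704 + 0.11·(-1.834889) = 1.300866
s=0.330000, u=1.300866: f=-1.209950 → u ← 1.300866 + 0.11·(-1.209950) = 1.167772
s=0.440000, u=1.167772: f=-0.800959 → u ← 1.167772 + 0.11·(-0.800959) = 1.079666
u(0.55) ≈ 1.0797

1.0797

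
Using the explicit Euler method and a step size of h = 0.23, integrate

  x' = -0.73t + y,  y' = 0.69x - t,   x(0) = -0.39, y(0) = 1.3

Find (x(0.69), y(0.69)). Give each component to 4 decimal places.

0.3472, 1.0896

Euler on (x,y): x_{n+1} = x_n + h·x', y_{n+1} = y_n + h·y'.
0.000000: (-0.390000, 1.300000); f=(1.300000, -0.269100) → (-0.091000, 1.238107)
0.230000: (-0.091000, 1.238107); f=(1.070207, -0.292790) → (0.155148, 1.170765)
0.460000: (0.155148, 1.170765); f=(0.834965, -0.352948) → (0.347190, 1.089587)
(x(0.69), y(0.69)) ≈ (0.3472, 1.0896)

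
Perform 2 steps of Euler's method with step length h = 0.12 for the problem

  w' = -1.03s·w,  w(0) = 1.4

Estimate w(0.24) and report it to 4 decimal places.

1.3792

Euler: w_{n+1} = w_n + h·f(s_n, w_n).
s=0.000000, w=1.400000: f=0.000000 → w ← 1.400000 + 0.12·0.000000 = 1.400000
s=0.120000, w=1.400000: f=-0.173040 → w ← 1.400000 + 0.12·(-0.173040) = 1.379235
w(0.24) ≈ 1.3792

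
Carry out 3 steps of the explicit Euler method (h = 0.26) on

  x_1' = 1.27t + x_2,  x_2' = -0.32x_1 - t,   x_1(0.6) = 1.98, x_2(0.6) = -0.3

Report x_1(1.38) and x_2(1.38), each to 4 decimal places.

2.3276, -1.4952

Euler on (x_1,x_2): x_1_{n+1} = x_1_n + h·x_1', x_2_{n+1} = x_2_n + h·x_2'.
0.600000: (1.980000, -0.300000); f=(0.462000, -1.233600) → (2.100120, -0.620736)
0.860000: (2.100120, -0.620736); f=(0.471464, -1.532038) → (2.222701, -1.019066)
1.120000: (2.222701, -1.019066); f=(0.403334, -1.831264) → (2.327567, -1.495195)
(x_1(1.38), x_2(1.38)) ≈ (2.3276, -1.4952)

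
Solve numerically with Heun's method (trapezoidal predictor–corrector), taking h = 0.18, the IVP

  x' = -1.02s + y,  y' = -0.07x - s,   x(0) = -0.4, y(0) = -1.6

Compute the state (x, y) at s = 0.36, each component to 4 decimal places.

-1.0454, -1.6470

Heun on (x,y): k1 = f(s_n, state_n); k2 = f(s_n + h, state_n + h·k1); state_{n+1} = state_n + (h/2)·(k1 + k2).
0.000000: (-0.400000, -1.600000)
  k1 = (-1.600000, 0.028000)
  predictor → (-0.688000, -1.594960)
  k2 = (-1.778560, -0.131840)
  → (-0.704070, -1.609346)
0.180000: (-0.704070, -1.609346)
  k1 = (-1.792946, -0.130715)
  predictor → (-1.026801, -1.632874)
  k2 = (-2.000074, -0.288124)
  → (-1.045442, -1.647041)
(x(0.36), y(0.36)) ≈ (-1.0454, -1.6470)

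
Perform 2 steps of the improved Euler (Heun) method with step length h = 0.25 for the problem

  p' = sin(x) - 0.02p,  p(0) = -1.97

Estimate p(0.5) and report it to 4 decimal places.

-1.8289

Heun: k1 = f(x_n, p_n); k2 = f(x_n + h, p_n + h·k1); p_{n+1} = p_n + (h/2)·(k1 + k2).
x=0.000000, p=-1.970000:
  k1 = f(0.000000, -1.970000) = 0.039400
  k2 = f(0.250000, -1.960150) = 0.286607
  p ← -1.970000 + (0.25/2)·(0.039400 + 0.286607) = -1.929249
x=0.250000, p=-1.929249:
  k1 = f(0.250000, -1.929249) = 0.285989
  k2 = f(0.500000, -1.857752) = 0.516581
  p ← -1.929249 + (0.25/2)·(0.285989 + 0.516581) = -1.828928
p(0.5) ≈ -1.8289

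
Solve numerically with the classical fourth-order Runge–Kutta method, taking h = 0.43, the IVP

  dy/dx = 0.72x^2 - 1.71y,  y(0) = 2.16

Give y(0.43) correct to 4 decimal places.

1.0551

RK4: k1 = f(x_n, y_n); k2 = f(x_n + h/2, y_n + (h/2)·k1); k3 = f(x_n + h/2, y_n + (h/2)·k2); k4 = f(x_n + h, y_n + h·k3); y_{n+1} = y_n + (h/6)·(k1 + 2k2 + 2k3 + k4).
x=0.000000, y=2.160000:
  k1 = f(0.000000, 2.160000) = -3.693600
  k2 = f(0.215000, 1.365876) = -2.302366
  k3 = f(0.215000, 1.664991) = -2.813853
  k4 = f(0.430000, 0.950043) = -1.491446
  y ← 2.160000 + (0.43/6)·(k1 + 2k2 + 2k3 + k4) = 1.055080
y(0.43) ≈ 1.0551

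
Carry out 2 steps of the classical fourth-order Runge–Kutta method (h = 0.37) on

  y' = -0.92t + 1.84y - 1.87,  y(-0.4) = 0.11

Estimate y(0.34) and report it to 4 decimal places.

RK4: k1 = f(t_n, y_n); k2 = f(t_n + h/2, y_n + (h/2)·k1); k3 = f(t_n + h/2, y_n + (h/2)·k2); k4 = f(t_n + h, y_n + h·k3); y_{n+1} = y_n + (h/6)·(k1 + 2k2 + 2k3 + k4).
t=-0.400000, y=0.110000:
  k1 = f(-0.400000, 0.110000) = -1.299600
  k2 = f(-0.215000, -0.130426) = -1.912184
  k3 = f(-0.215000, -0.243754) = -2.120707
  k4 = f(-0.030000, -0.674662) = -3.083778
  y ← 0.110000 + (0.37/6)·(k1 + 2k2 + 2k3 + k4) = -0.657698
t=-0.030000, y=-0.657698:
  k1 = f(-0.030000, -0.657698) = -3.052565
  k2 = f(0.155000, -1.222423) = -4.261858
  k3 = f(0.155000, -1.446142) = -4.673501
  k4 = f(0.340000, -2.386894) = -6.574684
  y ← -0.657698 + (0.37/6)·(k1 + 2k2 + 2k3 + k4) = -2.353406
y(0.34) ≈ -2.3534

-2.3534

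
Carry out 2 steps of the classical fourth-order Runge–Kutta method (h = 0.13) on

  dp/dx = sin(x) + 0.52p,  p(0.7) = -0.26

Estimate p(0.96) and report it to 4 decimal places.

-0.0933

RK4: k1 = f(x_n, p_n); k2 = f(x_n + h/2, p_n + (h/2)·k1); k3 = f(x_n + h/2, p_n + (h/2)·k2); k4 = f(x_n + h, p_n + h·k3); p_{n+1} = p_n + (h/6)·(k1 + 2k2 + 2k3 + k4).
x=0.700000, p=-0.260000:
  k1 = f(0.700000, -0.260000) = 0.509018
  k2 = f(0.765000, -0.226914) = 0.574542
  k3 = f(0.765000, -0.222655) = 0.576757
  k4 = f(0.830000, -0.185022) = 0.641720
  p ← -0.260000 + (0.13/6)·(k1 + 2k2 + 2k3 + k4) = -0.185178
x=0.830000, p=-0.185178:
  k1 = f(0.830000, -0.185178) = 0.641639
  k2 = f(0.895000, -0.143471) = 0.705604
  k3 = f(0.895000, -0.139313) = 0.707766
  k4 = f(0.960000, -0.093168) = 0.770744
  p ← -0.185178 + (0.13/6)·(k1 + 2k2 + 2k3 + k4) = -0.093330
p(0.96) ≈ -0.0933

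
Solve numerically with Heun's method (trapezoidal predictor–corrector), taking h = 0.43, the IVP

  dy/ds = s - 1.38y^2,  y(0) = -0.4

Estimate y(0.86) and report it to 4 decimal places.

-0.2413

Heun: k1 = f(s_n, y_n); k2 = f(s_n + h, y_n + h·k1); y_{n+1} = y_n + (h/2)·(k1 + k2).
s=0.000000, y=-0.400000:
  k1 = f(0.000000, -0.400000) = -0.220800
  k2 = f(0.430000, -0.494944) = 0.091942
  y ← -0.400000 + (0.43/2)·(-0.220800 + 0.091942) = -0.427704
s=0.430000, y=-0.427704:
  k1 = f(0.430000, -0.427704) = 0.177555
  k2 = f(0.860000, -0.351356) = 0.689638
  y ← -0.427704 + (0.43/2)·(0.177555 + 0.689638) = -0.241258
y(0.86) ≈ -0.2413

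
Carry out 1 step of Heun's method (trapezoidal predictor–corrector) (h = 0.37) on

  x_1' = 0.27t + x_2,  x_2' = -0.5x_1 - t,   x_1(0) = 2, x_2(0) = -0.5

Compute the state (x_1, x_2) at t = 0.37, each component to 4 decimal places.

Heun on (x_1,x_2): k1 = f(t_n, state_n); k2 = f(t_n + h, state_n + h·k1); state_{n+1} = state_n + (h/2)·(k1 + k2).
0.000000: (2.000000, -0.500000)
  k1 = (-0.500000, -1.000000)
  predictor → (1.815000, -0.870000)
  k2 = (-0.770100, -1.277500)
  → (1.765032, -0.921337)
(x_1(0.37), x_2(0.37)) ≈ (1.7650, -0.9213)

1.7650, -0.9213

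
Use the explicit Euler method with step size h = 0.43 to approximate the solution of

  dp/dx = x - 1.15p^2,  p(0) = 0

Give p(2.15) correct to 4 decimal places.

Euler: p_{n+1} = p_n + h·f(x_n, p_n).
x=0.000000, p=0.000000: f=0.000000 → p ← 0.000000 + 0.43·0.000000 = 0.000000
x=0.430000, p=0.000000: f=0.430000 → p ← 0.000000 + 0.43·0.430000 = 0.184900
x=0.860000, p=0.184900: f=0.820684 → p ← 0.184900 + 0.43·0.820684 = 0.537794
x=1.290000, p=0.537794: f=0.957394 → p ← 0.537794 + 0.43·0.957394 = 0.949474
x=1.720000, p=0.949474: f=0.683275 → p ← 0.949474 + 0.43·0.683275 = 1.243282
p(2.15) ≈ 1.2433

1.2433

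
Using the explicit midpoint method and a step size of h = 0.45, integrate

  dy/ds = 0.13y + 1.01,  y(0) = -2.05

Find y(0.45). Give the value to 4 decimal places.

-1.7056

Midpoint: k1 = f(s_n, y_n); k2 = f(s_n + h/2, y_n + (h/2)·k1); y_{n+1} = y_n + h·k2.
s=0.000000, y=-2.050000:
  k1 = f(0.000000, -2.050000) = 0.743500
  k2 = f(0.225000, -1.882712) = 0.765247
  y ← -2.050000 + 0.45·0.765247 = -1.705639
y(0.45) ≈ -1.7056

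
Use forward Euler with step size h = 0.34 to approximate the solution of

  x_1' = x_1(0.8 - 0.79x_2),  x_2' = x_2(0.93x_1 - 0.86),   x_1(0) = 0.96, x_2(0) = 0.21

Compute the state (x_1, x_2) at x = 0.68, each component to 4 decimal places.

Euler on (x_1,x_2): x_1_{n+1} = x_1_n + h·x_1', x_2_{n+1} = x_2_n + h·x_2'.
0.000000: (0.960000, 0.210000); f=(0.608736, 0.006888) → (1.166970, 0.212342)
0.340000: (1.166970, 0.212342); f=(0.737817, 0.047837) → (1.417828, 0.228606)
(x_1(0.68), x_2(0.68)) ≈ (1.4178, 0.2286)

1.4178, 0.2286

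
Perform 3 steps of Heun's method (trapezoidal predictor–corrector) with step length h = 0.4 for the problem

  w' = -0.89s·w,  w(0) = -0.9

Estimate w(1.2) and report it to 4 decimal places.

-0.4753

Heun: k1 = f(s_n, w_n); k2 = f(s_n + h, w_n + h·k1); w_{n+1} = w_n + (h/2)·(k1 + k2).
s=0.000000, w=-0.900000:
  k1 = f(0.000000, -0.900000) = 0.000000
  k2 = f(0.400000, -0.900000) = 0.320400
  w ← -0.900000 + (0.4/2)·(0.000000 + 0.320400) = -0.835920
s=0.400000, w=-0.835920:
  k1 = f(0.400000, -0.835920) = 0.297588
  k2 = f(0.800000, -0.716885) = 0.510422
  w ← -0.835920 + (0.4/2)·(0.297588 + 0.510422) = -0.674318
s=0.800000, w=-0.674318:
  k1 = f(0.800000, -0.674318) = 0.480114
  k2 = f(1.200000, -0.482272) = 0.515067
  w ← -0.674318 + (0.4/2)·(0.480114 + 0.515067) = -0.475282
w(1.2) ≈ -0.4753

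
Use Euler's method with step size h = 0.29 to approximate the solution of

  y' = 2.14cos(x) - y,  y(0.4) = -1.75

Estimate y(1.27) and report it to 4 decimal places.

Euler: y_{n+1} = y_n + h·f(x_n, y_n).
x=0.400000, y=-1.750000: f=3.721071 → y ← -1.750000 + 0.29·3.721071 = -0.670890
x=0.690000, y=-0.670890: f=2.321356 → y ← -0.670890 + 0.29·2.321356 = 0.002304
x=0.980000, y=0.002304: f=1.189725 → y ← 0.002304 + 0.29·1.189725 = 0.347324
y(1.27) ≈ 0.3473

0.3473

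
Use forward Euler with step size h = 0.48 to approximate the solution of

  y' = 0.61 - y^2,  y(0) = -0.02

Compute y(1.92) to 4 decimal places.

Euler: y_{n+1} = y_n + h·f(t_n, y_n).
t=0.000000, y=-0.020000: f=0.609600 → y ← -0.020000 + 0.48·0.609600 = 0.272608
t=0.480000, y=0.272608: f=0.535685 → y ← 0.272608 + 0.48·0.535685 = 0.529737
t=0.960000, y=0.529737: f=0.329379 → y ← 0.529737 + 0.48·0.329379 = 0.687839
t=1.440000, y=0.687839: f=0.136878 → y ← 0.687839 + 0.48·0.136878 = 0.753540
y(1.92) ≈ 0.7535

0.7535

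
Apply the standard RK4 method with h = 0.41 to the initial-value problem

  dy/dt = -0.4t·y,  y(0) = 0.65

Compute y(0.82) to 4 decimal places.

0.5682

RK4: k1 = f(t_n, y_n); k2 = f(t_n + h/2, y_n + (h/2)·k1); k3 = f(t_n + h/2, y_n + (h/2)·k2); k4 = f(t_n + h, y_n + h·k3); y_{n+1} = y_n + (h/6)·(k1 + 2k2 + 2k3 + k4).
t=0.000000, y=0.650000:
  k1 = f(0.000000, 0.650000) = 0.000000
  k2 = f(0.205000, 0.650000) = -0.053300
  k3 = f(0.205000, 0.639074) = -0.052404
  k4 = f(0.410000, 0.628514) = -0.103076
  y ← 0.650000 + (0.41/6)·(k1 + 2k2 + 2k3 + k4) = 0.628510
t=0.410000, y=0.628510:
  k1 = f(0.410000, 0.628510) = -0.103076
  k2 = f(0.615000, 0.607380) = -0.149415
  k3 = f(0.615000, 0.597880) = -0.147078
  k4 = f(0.820000, 0.568208) = -0.186372
  y ← 0.628510 + (0.41/6)·(k1 + 2k2 + 2k3 + k4) = 0.568210
y(0.82) ≈ 0.5682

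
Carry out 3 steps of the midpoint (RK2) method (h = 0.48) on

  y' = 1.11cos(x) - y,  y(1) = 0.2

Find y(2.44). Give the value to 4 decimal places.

-0.2295

Midpoint: k1 = f(x_n, y_n); k2 = f(x_n + h/2, y_n + (h/2)·k1); y_{n+1} = y_n + h·k2.
x=1.000000, y=0.200000:
  k1 = f(1.000000, 0.200000) = 0.399736
  k2 = f(1.240000, 0.295937) = 0.064587
  y ← 0.200000 + 0.48·0.064587 = 0.231002
x=1.480000, y=0.231002:
  k1 = f(1.480000, 0.231002) = -0.130356
  k2 = f(1.720000, 0.199716) = -0.364719
  y ← 0.231002 + 0.48·(-0.364719) = 0.055937
x=1.960000, y=0.055937:
  k1 = f(1.960000, 0.055937) = -0.477128
  k2 = f(2.200000, -0.058574) = -0.594662
  y ← 0.055937 + 0.48·(-0.594662) = -0.229501
y(2.44) ≈ -0.2295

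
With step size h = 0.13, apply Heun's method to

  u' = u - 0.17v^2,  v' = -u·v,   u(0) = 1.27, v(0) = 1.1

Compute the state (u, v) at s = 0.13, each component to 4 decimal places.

Heun on (u,v): k1 = f(s_n, state_n); k2 = f(s_n + h, state_n + h·k1); state_{n+1} = state_n + (h/2)·(k1 + k2).
0.000000: (1.270000, 1.100000)
  k1 = (1.064300, -1.397000)
  predictor → (1.408359, 0.918390)
  k2 = (1.264974, -1.293423)
  → (1.421403, 0.925123)
(u(0.13), v(0.13)) ≈ (1.4214, 0.9251)

1.4214, 0.9251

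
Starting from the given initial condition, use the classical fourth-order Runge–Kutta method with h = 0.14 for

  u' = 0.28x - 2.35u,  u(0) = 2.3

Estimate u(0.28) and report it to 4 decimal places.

RK4: k1 = f(x_n, u_n); k2 = f(x_n + h/2, u_n + (h/2)·k1); k3 = f(x_n + h/2, u_n + (h/2)·k2); k4 = f(x_n + h, u_n + h·k3); u_{n+1} = u_n + (h/6)·(k1 + 2k2 + 2k3 + k4).
x=0.000000, u=2.300000:
  k1 = f(0.000000, 2.300000) = -5.405000
  k2 = f(0.070000, 1.921650) = -4.496278
  k3 = f(0.070000, 1.985261) = -4.645762
  k4 = f(0.140000, 1.649593) = -3.837344
  u ← 2.300000 + (0.14/6)·(k1 + 2k2 + 2k3 + k4) = 1.657717
x=0.140000, u=1.657717:
  k1 = f(0.140000, 1.657717) = -3.856434
  k2 = f(0.210000, 1.387766) = -3.202451
  k3 = f(0.210000, 1.433545) = -3.310031
  k4 = f(0.280000, 1.194312) = -2.728234
  u ← 1.657717 + (0.14/6)·(k1 + 2k2 + 2k3 + k4) = 1.200159
u(0.28) ≈ 1.2002

1.2002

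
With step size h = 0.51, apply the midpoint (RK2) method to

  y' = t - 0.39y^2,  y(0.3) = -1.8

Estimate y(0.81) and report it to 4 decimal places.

-2.3493

Midpoint: k1 = f(t_n, y_n); k2 = f(t_n + h/2, y_n + (h/2)·k1); y_{n+1} = y_n + h·k2.
t=0.300000, y=-1.800000:
  k1 = f(0.300000, -1.800000) = -0.963600
  k2 = f(0.555000, -2.045718) = -1.077135
  y ← -1.800000 + 0.51·(-1.077135) = -2.349339
y(0.81) ≈ -2.3493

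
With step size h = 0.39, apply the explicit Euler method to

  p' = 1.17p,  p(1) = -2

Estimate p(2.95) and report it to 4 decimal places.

Euler: p_{n+1} = p_n + h·f(t_n, p_n).
t=1.000000, p=-2.000000: f=-2.340000 → p ← -2.000000 + 0.39·(-2.340000) = -2.912600
t=1.390000, p=-2.912600: f=-3.407742 → p ← -2.912600 + 0.39·(-3.407742) = -4.241619
t=1.780000, p=-4.241619: f=-4.962695 → p ← -4.241619 + 0.39·(-4.962695) = -6.177070
t=2.170000, p=-6.177070: f=-7.227172 → p ← -6.177070 + 0.39·(-7.227172) = -8.995667
t=2.560000, p=-8.995667: f=-10.524931 → p ← -8.995667 + 0.39·(-10.524931) = -13.100391
p(2.95) ≈ -13.1004

-13.1004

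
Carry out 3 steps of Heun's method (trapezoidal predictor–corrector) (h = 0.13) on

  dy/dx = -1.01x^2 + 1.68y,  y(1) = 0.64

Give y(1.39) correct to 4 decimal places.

Heun: k1 = f(x_n, y_n); k2 = f(x_n + h, y_n + h·k1); y_{n+1} = y_n + (h/2)·(k1 + k2).
x=1.000000, y=0.640000:
  k1 = f(1.000000, 0.640000) = 0.065200
  k2 = f(1.130000, 0.648476) = -0.200229
  y ← 0.640000 + (0.13/2)·(0.065200 + (-0.200229)) = 0.631223
x=1.130000, y=0.631223:
  k1 = f(1.130000, 0.631223) = -0.229214
  k2 = f(1.260000, 0.601425) = -0.593082
  y ← 0.631223 + (0.13/2)·(-0.229214 + (-0.593082)) = 0.577774
x=1.260000, y=0.577774:
  k1 = f(1.260000, 0.577774) = -0.632816
  k2 = f(1.390000, 0.495508) = -1.118968
  y ← 0.577774 + (0.13/2)·(-0.632816 + (-1.118968)) = 0.463908
y(1.39) ≈ 0.4639

0.4639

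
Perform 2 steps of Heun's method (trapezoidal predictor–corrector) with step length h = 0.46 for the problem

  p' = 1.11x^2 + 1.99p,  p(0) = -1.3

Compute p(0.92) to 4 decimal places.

Heun: k1 = f(x_n, p_n); k2 = f(x_n + h, p_n + h·k1); p_{n+1} = p_n + (h/2)·(k1 + k2).
x=0.000000, p=-1.300000:
  k1 = f(0.000000, -1.300000) = -2.587000
  k2 = f(0.460000, -2.490020) = -4.720264
  p ← -1.300000 + (0.46/2)·(-2.587000 + (-4.720264)) = -2.980671
x=0.460000, p=-2.980671:
  k1 = f(0.460000, -2.980671) = -5.696659
  k2 = f(0.920000, -5.601134) = -10.206752
  p ← -2.980671 + (0.46/2)·(-5.696659 + (-10.206752)) = -6.638455
p(0.92) ≈ -6.6385

-6.6385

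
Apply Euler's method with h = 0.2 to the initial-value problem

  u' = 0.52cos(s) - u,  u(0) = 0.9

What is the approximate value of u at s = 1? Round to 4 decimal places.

0.5921

Euler: u_{n+1} = u_n + h·f(s_n, u_n).
s=0.000000, u=0.900000: f=-0.380000 → u ← 0.900000 + 0.2·(-0.380000) = 0.824000
s=0.200000, u=0.824000: f=-0.314365 → u ← 0.824000 + 0.2·(-0.314365) = 0.761127
s=0.400000, u=0.761127: f=-0.282175 → u ← 0.761127 + 0.2·(-0.282175) = 0.704692
s=0.600000, u=0.704692: f=-0.275517 → u ← 0.704692 + 0.2·(-0.275517) = 0.649588
s=0.800000, u=0.649588: f=-0.287301 → u ← 0.649588 + 0.2·(-0.287301) = 0.592128
u(1) ≈ 0.5921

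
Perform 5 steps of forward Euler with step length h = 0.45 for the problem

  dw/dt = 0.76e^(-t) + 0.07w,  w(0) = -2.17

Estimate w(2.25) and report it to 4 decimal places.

-1.6116

Euler: w_{n+1} = w_n + h·f(t_n, w_n).
t=0.000000, w=-2.170000: f=0.608100 → w ← -2.170000 + 0.45·0.608100 = -1.896355
t=0.450000, w=-1.896355: f=0.351853 → w ← -1.896355 + 0.45·0.351853 = -1.738021
t=0.900000, w=-1.738021: f=0.187331 → w ← -1.738021 + 0.45·0.187331 = -1.653722
t=1.350000, w=-1.653722: f=0.081262 → w ← -1.653722 + 0.45·0.081262 = -1.617154
t=1.800000, w=-1.617154: f=0.012426 → w ← -1.617154 + 0.45·0.012426 = -1.611562
w(2.25) ≈ -1.6116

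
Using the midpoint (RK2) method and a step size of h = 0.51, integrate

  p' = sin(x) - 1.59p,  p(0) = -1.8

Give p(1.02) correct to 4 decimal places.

Midpoint: k1 = f(x_n, p_n); k2 = f(x_n + h/2, p_n + (h/2)·k1); p_{n+1} = p_n + h·k2.
x=0.000000, p=-1.800000:
  k1 = f(0.000000, -1.800000) = 2.862000
  k2 = f(0.255000, -1.070190) = 1.953848
  p ← -1.800000 + 0.51·1.953848 = -0.803538
x=0.510000, p=-0.803538:
  k1 = f(0.510000, -0.803538) = 1.765802
  k2 = f(0.765000, -0.353258) = 1.254218
  p ← -0.803538 + 0.51·1.254218 = -0.163887
p(1.02) ≈ -0.1639

-0.1639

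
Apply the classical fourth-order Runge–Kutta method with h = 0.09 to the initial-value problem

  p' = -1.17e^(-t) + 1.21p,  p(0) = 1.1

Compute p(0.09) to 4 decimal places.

1.1201

RK4: k1 = f(t_n, p_n); k2 = f(t_n + h/2, p_n + (h/2)·k1); k3 = f(t_n + h/2, p_n + (h/2)·k2); k4 = f(t_n + h, p_n + h·k3); p_{n+1} = p_n + (h/6)·(k1 + 2k2 + 2k3 + k4).
t=0.000000, p=1.100000:
  k1 = f(0.000000, 1.100000) = 0.161000
  k2 = f(0.045000, 1.107245) = 0.221249
  k3 = f(0.045000, 1.109956) = 0.224530
  k4 = f(0.090000, 1.120208) = 0.286152
  p ← 1.100000 + (0.09/6)·(k1 + 2k2 + 2k3 + k4) = 1.120081
p(0.09) ≈ 1.1201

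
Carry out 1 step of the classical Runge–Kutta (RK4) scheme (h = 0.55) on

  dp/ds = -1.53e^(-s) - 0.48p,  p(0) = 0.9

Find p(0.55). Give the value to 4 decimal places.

RK4: k1 = f(s_n, p_n); k2 = f(s_n + h/2, p_n + (h/2)·k1); k3 = f(s_n + h/2, p_n + (h/2)·k2); k4 = f(s_n + h, p_n + h·k3); p_{n+1} = p_n + (h/6)·(k1 + 2k2 + 2k3 + k4).
s=0.000000, p=0.900000:
  k1 = f(0.000000, 0.900000) = -1.962000
  k2 = f(0.275000, 0.360450) = -1.335161
  k3 = f(0.275000, 0.532831) = -1.417904
  k4 = f(0.550000, 0.120153) = -0.940407
  p ← 0.900000 + (0.55/6)·(k1 + 2k2 + 2k3 + k4) = 0.129217
p(0.55) ≈ 0.1292

0.1292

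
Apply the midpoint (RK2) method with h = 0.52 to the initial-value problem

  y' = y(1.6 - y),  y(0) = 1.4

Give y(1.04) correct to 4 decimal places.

Midpoint: k1 = f(t_n, y_n); k2 = f(t_n + h/2, y_n + (h/2)·k1); y_{n+1} = y_n + h·k2.
t=0.000000, y=1.400000:
  k1 = f(0.000000, 1.400000) = 0.280000
  k2 = f(0.260000, 1.472800) = 0.187340
  y ← 1.400000 + 0.52·0.187340 = 1.497417
t=0.520000, y=1.497417:
  k1 = f(0.520000, 1.497417) = 0.153610
  k2 = f(0.780000, 1.537355) = 0.096307
  y ← 1.497417 + 0.52·0.096307 = 1.547497
y(1.04) ≈ 1.5475

1.5475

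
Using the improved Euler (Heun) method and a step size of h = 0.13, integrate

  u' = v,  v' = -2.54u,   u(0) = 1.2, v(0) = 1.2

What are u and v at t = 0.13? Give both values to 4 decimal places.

1.3302, 0.7780

Heun on (u,v): k1 = f(t_n, state_n); k2 = f(t_n + h, state_n + h·k1); state_{n+1} = state_n + (h/2)·(k1 + k2).
0.000000: (1.200000, 1.200000)
  k1 = (1.200000, -3.048000)
  predictor → (1.356000, 0.803760)
  k2 = (0.803760, -3.444240)
  → (1.330244, 0.778004)
(u(0.13), v(0.13)) ≈ (1.3302, 0.7780)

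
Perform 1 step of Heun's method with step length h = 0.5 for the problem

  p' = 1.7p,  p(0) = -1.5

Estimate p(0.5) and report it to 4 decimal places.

-3.3169

Heun: k1 = f(t_n, p_n); k2 = f(t_n + h, p_n + h·k1); p_{n+1} = p_n + (h/2)·(k1 + k2).
t=0.000000, p=-1.500000:
  k1 = f(0.000000, -1.500000) = -2.550000
  k2 = f(0.500000, -2.775000) = -4.717500
  p ← -1.500000 + (0.5/2)·(-2.550000 + (-4.717500)) = -3.316875
p(0.5) ≈ -3.3169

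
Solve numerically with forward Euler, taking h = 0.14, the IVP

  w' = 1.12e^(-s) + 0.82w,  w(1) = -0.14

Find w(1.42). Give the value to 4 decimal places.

-0.0228

Euler: w_{n+1} = w_n + h·f(s_n, w_n).
s=1.000000, w=-0.140000: f=0.297225 → w ← -0.140000 + 0.14·0.297225 = -0.098389
s=1.140000, w=-0.098389: f=0.277519 → w ← -0.098389 + 0.14·0.277519 = -0.059536
s=1.280000, w=-0.059536: f=0.262582 → w ← -0.059536 + 0.14·0.262582 = -0.022774
w(1.42) ≈ -0.0228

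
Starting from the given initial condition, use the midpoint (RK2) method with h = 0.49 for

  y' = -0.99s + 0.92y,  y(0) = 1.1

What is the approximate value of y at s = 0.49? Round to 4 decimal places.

1.5888

Midpoint: k1 = f(s_n, y_n); k2 = f(s_n + h/2, y_n + (h/2)·k1); y_{n+1} = y_n + h·k2.
s=0.000000, y=1.100000:
  k1 = f(0.000000, 1.100000) = 1.012000
  k2 = f(0.245000, 1.347940) = 0.997555
  y ← 1.100000 + 0.49·0.997555 = 1.588802
y(0.49) ≈ 1.5888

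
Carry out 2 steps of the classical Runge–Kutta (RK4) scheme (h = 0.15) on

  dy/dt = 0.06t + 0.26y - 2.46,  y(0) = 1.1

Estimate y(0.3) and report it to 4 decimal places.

RK4: k1 = f(t_n, y_n); k2 = f(t_n + h/2, y_n + (h/2)·k1); k3 = f(t_n + h/2, y_n + (h/2)·k2); k4 = f(t_n + h, y_n + h·k3); y_{n+1} = y_n + (h/6)·(k1 + 2k2 + 2k3 + k4).
t=0.000000, y=1.100000:
  k1 = f(0.000000, 1.100000) = -2.174000
  k2 = f(0.075000, 0.936950) = -2.211893
  k3 = f(0.075000, 0.934108) = -2.212632
  k4 = f(0.150000, 0.768105) = -2.251293
  y ← 1.100000 + (0.15/6)·(k1 + 2k2 + 2k3 + k4) = 0.768141
t=0.150000, y=0.768141:
  k1 = f(0.150000, 0.768141) = -2.251283
  k2 = f(0.225000, 0.599295) = -2.290683
  k3 = f(0.225000, 0.596340) = -2.291452
  k4 = f(0.300000, 0.424424) = -2.331650
  y ← 0.768141 + (0.15/6)·(k1 + 2k2 + 2k3 + k4) = 0.424461
y(0.3) ≈ 0.4245

0.4245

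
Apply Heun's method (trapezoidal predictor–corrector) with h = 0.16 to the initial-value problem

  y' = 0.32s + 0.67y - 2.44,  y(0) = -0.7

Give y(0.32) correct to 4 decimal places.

Heun: k1 = f(s_n, y_n); k2 = f(s_n + h, y_n + h·k1); y_{n+1} = y_n + (h/2)·(k1 + k2).
s=0.000000, y=-0.700000:
  k1 = f(0.000000, -0.700000) = -2.909000
  k2 = f(0.160000, -1.165440) = -3.169645
  y ← -0.700000 + (0.16/2)·(-2.909000 + (-3.169645)) = -1.186292
s=0.160000, y=-1.186292:
  k1 = f(0.160000, -1.186292) = -3.183615
  k2 = f(0.320000, -1.695670) = -3.473699
  y ← -1.186292 + (0.16/2)·(-3.183615 + (-3.473699)) = -1.718877
y(0.32) ≈ -1.7189

-1.7189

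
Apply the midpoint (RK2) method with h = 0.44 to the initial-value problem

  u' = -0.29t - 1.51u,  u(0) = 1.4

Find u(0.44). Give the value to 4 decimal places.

0.7508

Midpoint: k1 = f(t_n, u_n); k2 = f(t_n + h/2, u_n + (h/2)·k1); u_{n+1} = u_n + h·k2.
t=0.000000, u=1.400000:
  k1 = f(0.000000, 1.400000) = -2.114000
  k2 = f(0.220000, 0.934920) = -1.475529
  u ← 1.400000 + 0.44·(-1.475529) = 0.750767
u(0.44) ≈ 0.7508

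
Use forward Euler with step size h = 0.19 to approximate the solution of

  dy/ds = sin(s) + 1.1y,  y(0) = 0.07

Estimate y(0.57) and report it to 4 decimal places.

0.2376

Euler: y_{n+1} = y_n + h·f(s_n, y_n).
s=0.000000, y=0.070000: f=0.077000 → y ← 0.070000 + 0.19·0.077000 = 0.084630
s=0.190000, y=0.084630: f=0.281952 → y ← 0.084630 + 0.19·0.281952 = 0.138201
s=0.380000, y=0.138201: f=0.522941 → y ← 0.138201 + 0.19·0.522941 = 0.237560
y(0.57) ≈ 0.2376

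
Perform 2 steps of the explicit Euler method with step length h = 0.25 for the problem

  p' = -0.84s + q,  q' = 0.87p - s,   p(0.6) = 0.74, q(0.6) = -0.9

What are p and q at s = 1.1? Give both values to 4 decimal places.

Euler on (p,q): p_{n+1} = p_n + h·p', q_{n+1} = q_n + h·q'.
0.600000: (0.740000, -0.900000); f=(-1.404000, 0.043800) → (0.389000, -0.889050)
0.850000: (0.389000, -0.889050); f=(-1.603050, -0.511570) → (-0.011763, -1.016943)
(p(1.1), q(1.1)) ≈ (-0.0118, -1.0169)

-0.0118, -1.0169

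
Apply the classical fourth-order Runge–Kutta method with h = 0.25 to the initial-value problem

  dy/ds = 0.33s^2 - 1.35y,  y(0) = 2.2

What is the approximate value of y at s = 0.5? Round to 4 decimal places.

1.1320

RK4: k1 = f(s_n, y_n); k2 = f(s_n + h/2, y_n + (h/2)·k1); k3 = f(s_n + h/2, y_n + (h/2)·k2); k4 = f(s_n + h, y_n + h·k3); y_{n+1} = y_n + (h/6)·(k1 + 2k2 + 2k3 + k4).
s=0.000000, y=2.200000:
  k1 = f(0.000000, 2.200000) = -2.970000
  k2 = f(0.125000, 1.828750) = -2.463656
  k3 = f(0.125000, 1.892043) = -2.549102
  k4 = f(0.250000, 1.562725) = -2.089053
  y ← 2.200000 + (0.25/6)·(k1 + 2k2 + 2k3 + k4) = 1.571476
s=0.250000, y=1.571476:
  k1 = f(0.250000, 1.571476) = -2.100868
  k2 = f(0.375000, 1.308868) = -1.720565
  k3 = f(0.375000, 1.356406) = -1.784741
  k4 = f(0.500000, 1.125291) = -1.436643
  y ← 1.571476 + (0.25/6)·(k1 + 2k2 + 2k3 + k4) = 1.131971
y(0.5) ≈ 1.1320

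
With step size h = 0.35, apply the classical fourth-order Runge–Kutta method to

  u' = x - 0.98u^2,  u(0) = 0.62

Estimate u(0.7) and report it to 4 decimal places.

RK4: k1 = f(x_n, u_n); k2 = f(x_n + h/2, u_n + (h/2)·k1); k3 = f(x_n + h/2, u_n + (h/2)·k2); k4 = f(x_n + h, u_n + h·k3); u_{n+1} = u_n + (h/6)·(k1 + 2k2 + 2k3 + k4).
x=0.000000, u=0.620000:
  k1 = f(0.000000, 0.620000) = -0.376712
  k2 = f(0.175000, 0.554075) = -0.125860
  k3 = f(0.175000, 0.597975) = -0.175422
  k4 = f(0.350000, 0.558602) = 0.044204
  u ← 0.620000 + (0.35/6)·(k1 + 2k2 + 2k3 + k4) = 0.565454
x=0.350000, u=0.565454:
  k1 = f(0.350000, 0.565454) = 0.036656
  k2 = f(0.525000, 0.571869) = 0.204506
  k3 = f(0.525000, 0.601243) = 0.170737
  k4 = f(0.700000, 0.625212) = 0.316928
  u ← 0.565454 + (0.35/6)·(k1 + 2k2 + 2k3 + k4) = 0.629858
u(0.7) ≈ 0.6299

0.6299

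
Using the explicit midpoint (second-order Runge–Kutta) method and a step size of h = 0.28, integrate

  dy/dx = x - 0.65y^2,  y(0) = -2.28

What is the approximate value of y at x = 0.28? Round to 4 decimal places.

-3.6202

Midpoint: k1 = f(x_n, y_n); k2 = f(x_n + h/2, y_n + (h/2)·k1); y_{n+1} = y_n + h·k2.
x=0.000000, y=-2.280000:
  k1 = f(0.000000, -2.280000) = -3.378960
  k2 = f(0.140000, -2.753054) = -4.786551
  y ← -2.280000 + 0.28·(-4.786551) = -3.620234
y(0.28) ≈ -3.6202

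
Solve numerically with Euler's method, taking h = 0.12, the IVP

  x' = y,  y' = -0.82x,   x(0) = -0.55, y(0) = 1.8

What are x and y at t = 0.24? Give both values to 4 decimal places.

Euler on (x,y): x_{n+1} = x_n + h·x', y_{n+1} = y_n + h·y'.
0.000000: (-0.550000, 1.800000); f=(1.800000, 0.451000) → (-0.334000, 1.854120)
0.120000: (-0.334000, 1.854120); f=(1.854120, 0.273880) → (-0.111506, 1.886986)
(x(0.24), y(0.24)) ≈ (-0.1115, 1.8870)

-0.1115, 1.8870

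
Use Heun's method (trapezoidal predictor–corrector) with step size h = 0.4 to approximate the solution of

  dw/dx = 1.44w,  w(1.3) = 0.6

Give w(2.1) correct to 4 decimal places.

Heun: k1 = f(x_n, w_n); k2 = f(x_n + h, w_n + h·k1); w_{n+1} = w_n + (h/2)·(k1 + k2).
x=1.300000, w=0.600000:
  k1 = f(1.300000, 0.600000) = 0.864000
  k2 = f(1.700000, 0.945600) = 1.361664
  w ← 0.600000 + (0.4/2)·(0.864000 + 1.361664) = 1.045133
x=1.700000, w=1.045133:
  k1 = f(1.700000, 1.045133) = 1.504991
  k2 = f(2.100000, 1.647129) = 2.371866
  w ← 1.045133 + (0.4/2)·(1.504991 + 2.371866) = 1.820504
w(2.1) ≈ 1.8205

1.8205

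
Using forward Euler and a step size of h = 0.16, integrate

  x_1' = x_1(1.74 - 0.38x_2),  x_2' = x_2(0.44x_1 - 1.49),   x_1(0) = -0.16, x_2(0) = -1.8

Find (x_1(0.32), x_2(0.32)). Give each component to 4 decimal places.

Euler on (x_1,x_2): x_1_{n+1} = x_1_n + h·x_1', x_2_{n+1} = x_2_n + h·x_2'.
0.000000: (-0.160000, -1.800000); f=(-0.387840, 2.808720) → (-0.222054, -1.350605)
0.160000: (-0.222054, -1.350605); f=(-0.500340, 2.144361) → (-0.302109, -1.007507)
(x_1(0.32), x_2(0.32)) ≈ (-0.3021, -1.0075)

-0.3021, -1.0075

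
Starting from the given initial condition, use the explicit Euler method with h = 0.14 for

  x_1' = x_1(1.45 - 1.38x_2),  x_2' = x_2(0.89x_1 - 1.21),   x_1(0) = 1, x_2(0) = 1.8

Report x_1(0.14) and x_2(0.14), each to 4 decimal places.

Euler on (x_1,x_2): x_1_{n+1} = x_1_n + h·x_1', x_2_{n+1} = x_2_n + h·x_2'.
0.000000: (1.000000, 1.800000); f=(-1.034000, -0.576000) → (0.855240, 1.719360)
(x_1(0.14), x_2(0.14)) ≈ (0.8552, 1.7194)

0.8552, 1.7194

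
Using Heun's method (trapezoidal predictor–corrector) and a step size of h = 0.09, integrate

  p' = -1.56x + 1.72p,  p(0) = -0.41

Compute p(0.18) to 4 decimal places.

Heun: k1 = f(x_n, p_n); k2 = f(x_n + h, p_n + h·k1); p_{n+1} = p_n + (h/2)·(k1 + k2).
x=0.000000, p=-0.410000:
  k1 = f(0.000000, -0.410000) = -0.705200
  k2 = f(0.090000, -0.473468) = -0.954765
  p ← -0.410000 + (0.09/2)·(-0.705200 + (-0.954765)) = -0.484698
x=0.090000, p=-0.484698:
  k1 = f(0.090000, -0.484698) = -0.974081
  k2 = f(0.180000, -0.572366) = -1.265269
  p ← -0.484698 + (0.09/2)·(-0.974081 + (-1.265269)) = -0.585469
p(0.18) ≈ -0.5855

-0.5855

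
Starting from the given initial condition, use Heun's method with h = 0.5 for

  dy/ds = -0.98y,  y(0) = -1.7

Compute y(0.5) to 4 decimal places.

-1.0711

Heun: k1 = f(s_n, y_n); k2 = f(s_n + h, y_n + h·k1); y_{n+1} = y_n + (h/2)·(k1 + k2).
s=0.000000, y=-1.700000:
  k1 = f(0.000000, -1.700000) = 1.666000
  k2 = f(0.500000, -0.867000) = 0.849660
  y ← -1.700000 + (0.5/2)·(1.666000 + 0.849660) = -1.071085
y(0.5) ≈ -1.0711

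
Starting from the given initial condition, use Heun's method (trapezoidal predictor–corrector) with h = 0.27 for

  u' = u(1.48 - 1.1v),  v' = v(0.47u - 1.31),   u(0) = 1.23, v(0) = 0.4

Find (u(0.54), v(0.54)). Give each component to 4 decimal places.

Heun on (u,v): k1 = f(t_n, state_n); k2 = f(t_n + h, state_n + h·k1); state_{n+1} = state_n + (h/2)·(k1 + k2).
0.000000: (1.230000, 0.400000)
  k1 = (1.279200, -0.292760)
  predictor → (1.575384, 0.320955)
  k2 = (1.775379, -0.182806)
  → (1.642368, 0.335799)
0.270000: (1.642368, 0.335799)
  k1 = (1.824049, -0.180689)
  predictor → (2.134861, 0.287013)
  k2 = (2.485590, -0.088002)
  → (2.224169, 0.299525)
(u(0.54), v(0.54)) ≈ (2.2242, 0.2995)

2.2242, 0.2995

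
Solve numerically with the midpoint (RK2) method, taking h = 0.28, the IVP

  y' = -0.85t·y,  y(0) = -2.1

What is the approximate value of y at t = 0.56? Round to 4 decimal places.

Midpoint: k1 = f(t_n, y_n); k2 = f(t_n + h/2, y_n + (h/2)·k1); y_{n+1} = y_n + h·k2.
t=0.000000, y=-2.100000:
  k1 = f(0.000000, -2.100000) = 0.000000
  k2 = f(0.140000, -2.100000) = 0.249900
  y ← -2.100000 + 0.28·0.249900 = -2.030028
t=0.280000, y=-2.030028:
  k1 = f(0.280000, -2.030028) = 0.483147
  k2 = f(0.420000, -1.962387) = 0.700572
  y ← -2.030028 + 0.28·0.700572 = -1.833868
y(0.56) ≈ -1.8339

-1.8339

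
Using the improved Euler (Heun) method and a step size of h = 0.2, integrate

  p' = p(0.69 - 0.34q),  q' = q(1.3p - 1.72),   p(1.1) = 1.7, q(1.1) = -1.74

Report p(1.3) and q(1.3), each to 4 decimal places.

2.2040, -2.0271

Heun on (p,q): k1 = f(t_n, state_n); k2 = f(t_n + h, state_n + h·k1); state_{n+1} = state_n + (h/2)·(k1 + k2).
1.100000: (1.700000, -1.740000)
  k1 = (2.178720, -0.852600)
  predictor → (2.135744, -1.910520)
  k2 = (2.860993, -2.018402)
  → (2.203971, -2.027100)
(p(1.3), q(1.3)) ≈ (2.2040, -2.0271)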